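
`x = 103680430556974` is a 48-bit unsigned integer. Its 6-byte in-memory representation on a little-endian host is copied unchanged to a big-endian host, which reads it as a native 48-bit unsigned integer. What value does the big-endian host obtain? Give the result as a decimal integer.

51433239694174

103680430556974 in 48-bit hexadecimal is 0x5E4BFB3BC72E.
Stored little-endian, the bytes at ascending addresses are 2E C7 3B FB 4B 5E.
Read back as big-endian, the last byte is least significant, giving 0x2EC73BFB4B5E.
0x2EC73BFB4B5E = 51433239694174.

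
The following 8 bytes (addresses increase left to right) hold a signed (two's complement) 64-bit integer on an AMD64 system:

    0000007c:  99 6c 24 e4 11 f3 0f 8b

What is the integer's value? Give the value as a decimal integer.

Little-endian: lowest address holds the least-significant byte.
Reassemble most-significant byte first: 8B 0F F3 11 E4 24 6C 99 → 0x8B0FF311E4246C99.
Top bit is set, so as a signed 64-bit value this is 0x8B0FF311E4246C99 − 2^64 = -8426249119619322727.

-8426249119619322727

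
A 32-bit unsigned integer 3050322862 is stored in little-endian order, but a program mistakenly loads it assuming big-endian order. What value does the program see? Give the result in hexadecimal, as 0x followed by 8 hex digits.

0xAE3BD0B5

3050322862 in 32-bit hexadecimal is 0xB5D03BAE.
Stored little-endian, the bytes at ascending addresses are AE 3B D0 B5.
Read back as big-endian, the last byte is least significant, giving 0xAE3BD0B5.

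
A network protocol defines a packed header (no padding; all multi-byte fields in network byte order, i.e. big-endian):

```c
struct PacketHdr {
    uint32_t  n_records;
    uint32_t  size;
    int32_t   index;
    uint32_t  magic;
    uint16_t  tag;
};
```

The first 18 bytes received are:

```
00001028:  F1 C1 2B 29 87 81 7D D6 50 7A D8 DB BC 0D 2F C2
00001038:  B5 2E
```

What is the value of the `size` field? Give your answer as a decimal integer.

`size` follows `n_records` (4 bytes), so it starts at byte offset 4 and occupies 4 bytes.
Bytes at offsets 4..7: 87 81 7D D6.
Big-endian stores the most-significant byte at the lowest address.
The bytes are already most-significant first: 0x87817DD6.
0x87817DD6 = 2273410518.

2273410518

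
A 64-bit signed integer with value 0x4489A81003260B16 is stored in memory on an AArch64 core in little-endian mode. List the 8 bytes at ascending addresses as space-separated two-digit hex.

16 0B 26 03 10 A8 89 44

Split into bytes (most-significant first): 44 89 A8 10 03 26 0B 16.
Little-endian stores the least-significant byte at the lowest address.
So at ascending addresses the bytes are 16 0B 26 03 10 A8 89 44.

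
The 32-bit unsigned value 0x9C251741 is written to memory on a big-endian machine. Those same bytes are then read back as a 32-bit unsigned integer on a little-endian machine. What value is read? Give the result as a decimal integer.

1092035996

Stored big-endian, the bytes at ascending addresses are 9C 25 17 41.
Read back as little-endian, the first byte is least significant, giving 0x4117259C.
0x4117259C = 1092035996.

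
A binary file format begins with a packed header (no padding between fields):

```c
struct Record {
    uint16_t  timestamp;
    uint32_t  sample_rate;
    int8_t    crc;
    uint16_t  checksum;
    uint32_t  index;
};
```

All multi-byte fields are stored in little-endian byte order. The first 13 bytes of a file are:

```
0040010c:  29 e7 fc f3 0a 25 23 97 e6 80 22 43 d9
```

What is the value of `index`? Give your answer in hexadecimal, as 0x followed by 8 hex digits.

0xD9432280

`index` follows `timestamp` (2 B), `sample_rate` (4 B), `crc` (1 B), `checksum` (2 B), so it starts at offset 2 + 4 + 1 + 2 = 9 and occupies 4 bytes.
Bytes at offsets 9..12: 80 22 43 D9.
In little-endian order the low byte comes first in memory.
Reassemble most-significant byte first: D9 43 22 80 → 0xD9432280.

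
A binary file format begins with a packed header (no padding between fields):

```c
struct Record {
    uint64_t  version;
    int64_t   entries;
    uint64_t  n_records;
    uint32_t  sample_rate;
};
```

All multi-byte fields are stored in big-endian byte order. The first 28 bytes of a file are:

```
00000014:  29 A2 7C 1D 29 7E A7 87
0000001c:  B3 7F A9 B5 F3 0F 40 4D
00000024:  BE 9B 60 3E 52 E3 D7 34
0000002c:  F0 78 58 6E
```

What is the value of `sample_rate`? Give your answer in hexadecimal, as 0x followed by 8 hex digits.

0xF078586E

`sample_rate` follows `version` (8 B), `entries` (8 B), `n_records` (8 B), so it starts at offset 8 + 8 + 8 = 24 and occupies 4 bytes.
Bytes at offsets 24..27: F0 78 58 6E.
In big-endian order the high byte comes first in memory.
The bytes are already most-significant first: 0xF078586E.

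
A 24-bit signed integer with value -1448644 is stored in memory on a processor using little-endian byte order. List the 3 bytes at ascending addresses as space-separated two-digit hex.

Two's complement of -1448644 in 24 bits: 1448644 = 0x161AC4; invert → 0xE9E53B; add 1 → 0xE9E53C.
Split into bytes (most-significant first): E9 E5 3C.
Little-endian stores the least-significant byte at the lowest address.
So at ascending addresses the bytes are 3C E5 E9.

3C E5 E9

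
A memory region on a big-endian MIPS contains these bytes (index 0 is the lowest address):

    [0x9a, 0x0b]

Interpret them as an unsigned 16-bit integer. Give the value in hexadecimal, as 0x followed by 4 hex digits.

0x9A0B

Big-endian stores the most-significant byte at the lowest address.
The bytes are already most-significant first: 0x9A0B.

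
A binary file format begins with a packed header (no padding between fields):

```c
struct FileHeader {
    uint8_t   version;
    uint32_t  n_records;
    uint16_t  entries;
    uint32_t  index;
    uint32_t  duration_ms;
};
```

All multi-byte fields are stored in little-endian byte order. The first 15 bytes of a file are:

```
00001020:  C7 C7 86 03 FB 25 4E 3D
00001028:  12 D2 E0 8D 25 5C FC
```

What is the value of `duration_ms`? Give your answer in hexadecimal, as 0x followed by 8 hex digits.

0xFC5C258D

`duration_ms` follows `version` (1 B), `n_records` (4 B), `entries` (2 B), `index` (4 B), so it starts at offset 1 + 4 + 2 + 4 = 11 and occupies 4 bytes.
Bytes at offsets 11..14: 8D 25 5C FC.
In little-endian order the low byte comes first in memory.
Reassemble most-significant byte first: FC 5C 25 8D → 0xFC5C258D.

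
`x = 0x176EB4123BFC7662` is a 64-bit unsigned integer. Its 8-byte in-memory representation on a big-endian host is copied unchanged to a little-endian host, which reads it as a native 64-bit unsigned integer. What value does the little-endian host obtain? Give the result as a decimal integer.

7095135593615879703

Stored big-endian, the bytes at ascending addresses are 17 6E B4 12 3B FC 76 62.
Read back as little-endian, the first byte is least significant, giving 0x6276FC3B12B46E17.
0x6276FC3B12B46E17 = 7095135593615879703.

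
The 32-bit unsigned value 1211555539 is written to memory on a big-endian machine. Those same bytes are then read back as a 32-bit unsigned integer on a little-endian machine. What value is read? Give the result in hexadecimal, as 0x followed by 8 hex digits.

0xD3DE3648

1211555539 in 32-bit hexadecimal is 0x4836DED3.
Stored big-endian, the bytes at ascending addresses are 48 36 DE D3.
Read back as little-endian, the first byte is least significant, giving 0xD3DE3648.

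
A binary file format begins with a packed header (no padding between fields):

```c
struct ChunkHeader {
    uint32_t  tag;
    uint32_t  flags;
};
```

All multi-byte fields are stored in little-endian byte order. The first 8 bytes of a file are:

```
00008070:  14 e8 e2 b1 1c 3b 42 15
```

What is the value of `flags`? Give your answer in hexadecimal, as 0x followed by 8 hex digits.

0x15423B1C

`flags` follows `tag` (4 bytes), so it starts at byte offset 4 and occupies 4 bytes.
Bytes at offsets 4..7: 1C 3B 42 15.
In little-endian order the low byte comes first in memory.
Reassemble most-significant byte first: 15 42 3B 1C → 0x15423B1C.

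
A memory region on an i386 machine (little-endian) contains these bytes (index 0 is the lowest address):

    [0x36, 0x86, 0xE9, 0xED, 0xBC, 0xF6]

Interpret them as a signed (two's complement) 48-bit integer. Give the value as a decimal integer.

In little-endian order the low byte comes first in memory.
Reassemble most-significant byte first: F6 BC ED E9 86 36 → 0xF6BCEDE98636.
Top bit is set, so as a signed 48-bit value this is 0xF6BCEDE98636 − 2^48 = -10183670921674.

-10183670921674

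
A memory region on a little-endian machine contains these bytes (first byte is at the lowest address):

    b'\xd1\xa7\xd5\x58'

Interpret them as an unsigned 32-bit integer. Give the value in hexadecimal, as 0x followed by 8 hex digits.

Little-endian: lowest address holds the least-significant byte.
Reassemble most-significant byte first: 58 D5 A7 D1 → 0x58D5A7D1.

0x58D5A7D1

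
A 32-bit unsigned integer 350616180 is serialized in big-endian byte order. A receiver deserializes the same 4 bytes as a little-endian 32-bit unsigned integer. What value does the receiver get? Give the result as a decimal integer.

350616180 in 32-bit hexadecimal is 0x14E5FA74.
Stored big-endian, the bytes at ascending addresses are 14 E5 FA 74.
Read back as little-endian, the first byte is least significant, giving 0x74FAE514.
0x74FAE514 = 1962599700.

1962599700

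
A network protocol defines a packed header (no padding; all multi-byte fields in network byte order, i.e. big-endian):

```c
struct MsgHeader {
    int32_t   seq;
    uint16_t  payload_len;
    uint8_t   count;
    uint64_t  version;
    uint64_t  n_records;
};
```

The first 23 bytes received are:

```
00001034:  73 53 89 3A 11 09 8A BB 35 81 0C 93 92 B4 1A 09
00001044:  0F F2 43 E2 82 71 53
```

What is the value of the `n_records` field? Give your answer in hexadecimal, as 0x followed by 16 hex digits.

0x090FF243E2827153

`n_records` follows `seq` (4 B), `payload_len` (2 B), `count` (1 B), `version` (8 B), so it starts at offset 4 + 2 + 1 + 8 = 15 and occupies 8 bytes.
Bytes at offsets 15..22: 09 0F F2 43 E2 82 71 53.
Big-endian: lowest address holds the most-significant byte.
The bytes are already most-significant first: 0x090FF243E2827153.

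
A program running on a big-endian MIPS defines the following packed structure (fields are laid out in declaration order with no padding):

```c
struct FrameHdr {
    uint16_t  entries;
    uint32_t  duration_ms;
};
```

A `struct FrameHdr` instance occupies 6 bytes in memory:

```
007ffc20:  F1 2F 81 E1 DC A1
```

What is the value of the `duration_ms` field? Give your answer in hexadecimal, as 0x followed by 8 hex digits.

`duration_ms` follows `entries` (2 bytes), so it starts at byte offset 2 and occupies 4 bytes.
Bytes at offsets 2..5: 81 E1 DC A1.
In big-endian order the high byte comes first in memory.
The bytes are already most-significant first: 0x81E1DCA1.

0x81E1DCA1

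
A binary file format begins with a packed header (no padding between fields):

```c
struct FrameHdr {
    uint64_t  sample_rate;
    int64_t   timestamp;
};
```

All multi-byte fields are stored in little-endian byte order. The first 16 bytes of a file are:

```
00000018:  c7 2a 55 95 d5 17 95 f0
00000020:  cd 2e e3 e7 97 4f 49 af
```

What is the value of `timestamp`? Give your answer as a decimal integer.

`timestamp` follows `sample_rate` (8 bytes), so it starts at byte offset 8 and occupies 8 bytes.
Bytes at offsets 8..15: CD 2E E3 E7 97 4F 49 AF.
In little-endian order the low byte comes first in memory.
Reassemble most-significant byte first: AF 49 4F 97 E7 E3 2E CD → 0xAF494F97E7E32ECD.
Top bit is set, so as a signed 64-bit value this is 0xAF494F97E7E32ECD − 2^64 = -5816029929923203379.

-5816029929923203379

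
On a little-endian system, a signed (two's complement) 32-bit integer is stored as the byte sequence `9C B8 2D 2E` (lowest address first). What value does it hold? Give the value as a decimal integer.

Little-endian stores the least-significant byte at the lowest address.
Reassemble most-significant byte first: 2E 2D B8 9C → 0x2E2DB89C.
0x2E2DB89C = 774748316.

774748316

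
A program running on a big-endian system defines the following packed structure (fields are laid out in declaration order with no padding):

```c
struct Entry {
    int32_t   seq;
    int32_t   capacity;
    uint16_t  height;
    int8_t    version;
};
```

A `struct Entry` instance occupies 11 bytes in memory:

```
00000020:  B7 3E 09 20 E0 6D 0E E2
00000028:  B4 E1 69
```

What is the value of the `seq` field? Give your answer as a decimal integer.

`seq` is the first field, at byte offset 0, occupying 4 bytes.
Bytes at offsets 0..3: B7 3E 09 20.
Big-endian stores the most-significant byte at the lowest address.
The bytes are already most-significant first: 0xB73E0920.
Top bit is set, so as a signed 32-bit value this is 0xB73E0920 − 2^32 = -1220671200.

-1220671200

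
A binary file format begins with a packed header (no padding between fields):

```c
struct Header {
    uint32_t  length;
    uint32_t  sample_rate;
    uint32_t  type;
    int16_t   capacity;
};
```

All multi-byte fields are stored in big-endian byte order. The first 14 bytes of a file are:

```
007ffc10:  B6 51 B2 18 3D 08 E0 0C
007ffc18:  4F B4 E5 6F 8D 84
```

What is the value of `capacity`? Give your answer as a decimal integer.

`capacity` follows `length` (4 B), `sample_rate` (4 B), `type` (4 B), so it starts at offset 4 + 4 + 4 = 12 and occupies 2 bytes.
Bytes at offsets 12..13: 8D 84.
In big-endian order the high byte comes first in memory.
The bytes are already most-significant first: 0x8D84.
Top bit is set, so as a signed 16-bit value this is 0x8D84 − 2^16 = -29308.

-29308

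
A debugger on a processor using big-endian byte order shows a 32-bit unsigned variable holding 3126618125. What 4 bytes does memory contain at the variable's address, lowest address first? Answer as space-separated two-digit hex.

BA 5C 68 0D

3126618125 in hexadecimal, padded to 32 bits, is 0xBA5C680D.
Split into bytes (most-significant first): BA 5C 68 0D.
In big-endian order the high byte comes first in memory.
So the memory order matches the most-significant-first order: BA 5C 68 0D.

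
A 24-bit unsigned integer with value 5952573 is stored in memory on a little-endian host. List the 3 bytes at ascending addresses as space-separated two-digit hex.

3D D4 5A

5952573 in hexadecimal, padded to 24 bits, is 0x5AD43D.
Split into bytes (most-significant first): 5A D4 3D.
In little-endian order the low byte comes first in memory.
So at ascending addresses the bytes are 3D D4 5A.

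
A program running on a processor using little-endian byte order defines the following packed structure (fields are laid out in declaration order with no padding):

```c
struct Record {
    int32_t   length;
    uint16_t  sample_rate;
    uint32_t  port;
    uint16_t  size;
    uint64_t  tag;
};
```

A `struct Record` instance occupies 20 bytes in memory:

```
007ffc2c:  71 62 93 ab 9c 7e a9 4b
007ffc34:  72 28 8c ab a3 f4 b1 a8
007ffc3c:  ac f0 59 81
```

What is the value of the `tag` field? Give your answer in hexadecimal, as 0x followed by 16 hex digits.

0x8159F0ACA8B1F4A3

`tag` follows `length` (4 B), `sample_rate` (2 B), `port` (4 B), `size` (2 B), so it starts at offset 4 + 2 + 4 + 2 = 12 and occupies 8 bytes.
Bytes at offsets 12..19: A3 F4 B1 A8 AC F0 59 81.
In little-endian order the low byte comes first in memory.
Reassemble most-significant byte first: 81 59 F0 AC A8 B1 F4 A3 → 0x8159F0ACA8B1F4A3.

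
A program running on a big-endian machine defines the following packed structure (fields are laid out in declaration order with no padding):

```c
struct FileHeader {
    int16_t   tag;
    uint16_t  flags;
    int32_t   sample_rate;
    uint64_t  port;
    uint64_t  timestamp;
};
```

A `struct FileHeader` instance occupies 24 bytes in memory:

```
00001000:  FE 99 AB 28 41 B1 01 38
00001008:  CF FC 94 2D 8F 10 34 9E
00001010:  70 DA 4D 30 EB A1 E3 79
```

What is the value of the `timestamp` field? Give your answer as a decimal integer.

`timestamp` follows `tag` (2 B), `flags` (2 B), `sample_rate` (4 B), `port` (8 B), so it starts at offset 2 + 2 + 4 + 8 = 16 and occupies 8 bytes.
Bytes at offsets 16..23: 70 DA 4D 30 EB A1 E3 79.
Big-endian: lowest address holds the most-significant byte.
The bytes are already most-significant first: 0x70DA4D30EBA1E379.
0x70DA4D30EBA1E379 = 8131896949677876089.

8131896949677876089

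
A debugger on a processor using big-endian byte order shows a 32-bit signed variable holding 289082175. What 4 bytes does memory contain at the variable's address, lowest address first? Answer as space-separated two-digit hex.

11 3B 0B 3F

289082175 in hexadecimal, padded to 32 bits, is 0x113B0B3F.
Split into bytes (most-significant first): 11 3B 0B 3F.
Big-endian: lowest address holds the most-significant byte.
So the memory order matches the most-significant-first order: 11 3B 0B 3F.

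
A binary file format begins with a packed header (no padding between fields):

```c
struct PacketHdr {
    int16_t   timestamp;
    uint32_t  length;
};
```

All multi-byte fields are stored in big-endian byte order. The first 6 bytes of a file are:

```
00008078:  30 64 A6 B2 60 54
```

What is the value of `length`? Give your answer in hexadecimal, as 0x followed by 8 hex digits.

`length` follows `timestamp` (2 bytes), so it starts at byte offset 2 and occupies 4 bytes.
Bytes at offsets 2..5: A6 B2 60 54.
In big-endian order the high byte comes first in memory.
The bytes are already most-significant first: 0xA6B26054.

0xA6B26054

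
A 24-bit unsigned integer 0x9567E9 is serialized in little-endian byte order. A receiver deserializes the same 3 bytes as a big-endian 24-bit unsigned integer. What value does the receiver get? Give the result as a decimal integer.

Stored little-endian, the bytes at ascending addresses are E9 67 95.
Read back as big-endian, the last byte is least significant, giving 0xE96795.
0xE96795 = 15296405.

15296405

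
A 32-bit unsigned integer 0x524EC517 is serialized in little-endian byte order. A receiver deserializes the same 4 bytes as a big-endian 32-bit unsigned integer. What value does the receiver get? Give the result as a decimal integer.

398806610

Stored little-endian, the bytes at ascending addresses are 17 C5 4E 52.
Read back as big-endian, the last byte is least significant, giving 0x17C54E52.
0x17C54E52 = 398806610.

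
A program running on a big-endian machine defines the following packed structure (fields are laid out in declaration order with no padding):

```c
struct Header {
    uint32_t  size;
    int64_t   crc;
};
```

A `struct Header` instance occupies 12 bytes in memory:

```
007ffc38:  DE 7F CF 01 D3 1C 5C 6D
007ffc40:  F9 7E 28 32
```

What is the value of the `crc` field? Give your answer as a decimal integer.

`crc` follows `size` (4 bytes), so it starts at byte offset 4 and occupies 8 bytes.
Bytes at offsets 4..11: D3 1C 5C 6D F9 7E 28 32.
Big-endian: lowest address holds the most-significant byte.
The bytes are already most-significant first: 0xD31C5C6DF97E2832.
Top bit is set, so as a signed 64-bit value this is 0xD31C5C6DF97E2832 − 2^64 = -3234608804951873486.

-3234608804951873486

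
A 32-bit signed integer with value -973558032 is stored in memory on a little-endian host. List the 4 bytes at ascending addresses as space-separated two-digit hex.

F0 AE F8 C5

Two's complement of -973558032 in 32 bits: 973558032 = 0x3A075110; invert → 0xC5F8AEEF; add 1 → 0xC5F8AEF0.
Split into bytes (most-significant first): C5 F8 AE F0.
In little-endian order the low byte comes first in memory.
So at ascending addresses the bytes are F0 AE F8 C5.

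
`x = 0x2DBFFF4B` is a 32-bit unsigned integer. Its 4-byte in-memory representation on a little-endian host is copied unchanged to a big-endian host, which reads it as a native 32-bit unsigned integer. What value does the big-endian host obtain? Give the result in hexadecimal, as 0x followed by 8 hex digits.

Stored little-endian, the bytes at ascending addresses are 4B FF BF 2D.
Read back as big-endian, the last byte is least significant, giving 0x4BFFBF2D.

0x4BFFBF2D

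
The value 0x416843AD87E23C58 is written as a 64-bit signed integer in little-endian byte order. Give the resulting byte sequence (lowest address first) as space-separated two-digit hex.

Split into bytes (most-significant first): 41 68 43 AD 87 E2 3C 58.
Little-endian stores the least-significant byte at the lowest address.
So at ascending addresses the bytes are 58 3C E2 87 AD 43 68 41.

58 3C E2 87 AD 43 68 41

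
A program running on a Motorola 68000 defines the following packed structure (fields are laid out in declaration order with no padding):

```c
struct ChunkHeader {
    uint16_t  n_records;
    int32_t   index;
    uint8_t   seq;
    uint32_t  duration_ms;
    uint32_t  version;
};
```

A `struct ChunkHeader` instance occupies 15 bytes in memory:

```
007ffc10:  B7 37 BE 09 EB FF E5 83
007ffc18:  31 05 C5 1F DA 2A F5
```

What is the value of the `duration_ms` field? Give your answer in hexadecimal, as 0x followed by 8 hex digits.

`duration_ms` follows `n_records` (2 B), `index` (4 B), `seq` (1 B), so it starts at offset 2 + 4 + 1 = 7 and occupies 4 bytes.
Bytes at offsets 7..10: 83 31 05 C5.
Big-endian stores the most-significant byte at the lowest address.
The bytes are already most-significant first: 0x833105C5.

0x833105C5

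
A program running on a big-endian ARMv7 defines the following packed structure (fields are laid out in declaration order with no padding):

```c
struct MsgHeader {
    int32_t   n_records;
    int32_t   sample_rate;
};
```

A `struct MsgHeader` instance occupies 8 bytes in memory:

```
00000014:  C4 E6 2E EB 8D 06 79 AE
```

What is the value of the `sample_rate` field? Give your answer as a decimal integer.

-1928955474

`sample_rate` follows `n_records` (4 bytes), so it starts at byte offset 4 and occupies 4 bytes.
Bytes at offsets 4..7: 8D 06 79 AE.
Big-endian: lowest address holds the most-significant byte.
The bytes are already most-significant first: 0x8D0679AE.
Top bit is set, so as a signed 32-bit value this is 0x8D0679AE − 2^32 = -1928955474.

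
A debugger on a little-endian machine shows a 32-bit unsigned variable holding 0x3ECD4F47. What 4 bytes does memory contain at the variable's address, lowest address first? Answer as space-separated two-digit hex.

Split into bytes (most-significant first): 3E CD 4F 47.
In little-endian order the low byte comes first in memory.
So at ascending addresses the bytes are 47 4F CD 3E.

47 4F CD 3E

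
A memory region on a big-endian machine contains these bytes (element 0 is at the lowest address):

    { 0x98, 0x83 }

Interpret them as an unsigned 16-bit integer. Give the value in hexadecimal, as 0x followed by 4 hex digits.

0x9883

Big-endian: lowest address holds the most-significant byte.
The bytes are already most-significant first: 0x9883.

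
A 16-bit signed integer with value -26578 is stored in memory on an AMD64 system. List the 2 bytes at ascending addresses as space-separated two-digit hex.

Two's complement of -26578 in 16 bits: 26578 = 0x67D2; invert → 0x982D; add 1 → 0x982E.
Split into bytes (most-significant first): 98 2E.
In little-endian order the low byte comes first in memory.
So at ascending addresses the bytes are 2E 98.

2E 98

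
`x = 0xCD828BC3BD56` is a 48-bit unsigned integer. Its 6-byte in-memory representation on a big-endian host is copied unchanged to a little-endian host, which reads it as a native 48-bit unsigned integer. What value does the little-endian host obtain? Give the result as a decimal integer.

95373029507789

Stored big-endian, the bytes at ascending addresses are CD 82 8B C3 BD 56.
Read back as little-endian, the first byte is least significant, giving 0x56BDC38B82CD.
0x56BDC38B82CD = 95373029507789.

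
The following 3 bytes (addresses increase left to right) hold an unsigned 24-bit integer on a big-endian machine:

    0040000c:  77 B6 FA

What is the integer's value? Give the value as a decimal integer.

In big-endian order the high byte comes first in memory.
The bytes are already most-significant first: 0x77B6FA.
0x77B6FA = 7845626.

7845626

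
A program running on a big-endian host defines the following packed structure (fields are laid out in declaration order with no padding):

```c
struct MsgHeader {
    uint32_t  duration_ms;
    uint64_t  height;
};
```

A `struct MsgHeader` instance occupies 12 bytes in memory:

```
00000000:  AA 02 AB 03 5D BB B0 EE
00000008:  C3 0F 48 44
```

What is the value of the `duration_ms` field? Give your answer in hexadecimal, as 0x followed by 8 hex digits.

`duration_ms` is the first field, at byte offset 0, occupying 4 bytes.
Bytes at offsets 0..3: AA 02 AB 03.
Big-endian stores the most-significant byte at the lowest address.
The bytes are already most-significant first: 0xAA02AB03.

0xAA02AB03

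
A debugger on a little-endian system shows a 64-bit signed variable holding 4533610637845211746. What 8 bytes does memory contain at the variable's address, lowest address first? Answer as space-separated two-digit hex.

62 2A B2 E2 DA 9E EA 3E

4533610637845211746 in hexadecimal, padded to 64 bits, is 0x3EEA9EDAE2B22A62.
Split into bytes (most-significant first): 3E EA 9E DA E2 B2 2A 62.
Little-endian stores the least-significant byte at the lowest address.
So at ascending addresses the bytes are 62 2A B2 E2 DA 9E EA 3E.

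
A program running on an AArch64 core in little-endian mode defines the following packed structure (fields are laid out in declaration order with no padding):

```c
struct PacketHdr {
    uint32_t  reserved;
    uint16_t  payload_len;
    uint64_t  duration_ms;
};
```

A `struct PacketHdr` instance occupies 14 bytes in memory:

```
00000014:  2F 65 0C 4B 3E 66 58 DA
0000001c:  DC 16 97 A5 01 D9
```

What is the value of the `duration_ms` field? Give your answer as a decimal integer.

15636961449549290072

`duration_ms` follows `reserved` (4 B), `payload_len` (2 B), so it starts at offset 4 + 2 = 6 and occupies 8 bytes.
Bytes at offsets 6..13: 58 DA DC 16 97 A5 01 D9.
In little-endian order the low byte comes first in memory.
Reassemble most-significant byte first: D9 01 A5 97 16 DC DA 58 → 0xD901A59716DCDA58.
0xD901A59716DCDA58 = 15636961449549290072.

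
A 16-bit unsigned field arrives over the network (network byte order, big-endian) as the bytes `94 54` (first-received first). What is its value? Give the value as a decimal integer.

37972

Big-endian stores the most-significant byte at the lowest address.
The bytes are already most-significant first: 0x9454.
0x9454 = 37972.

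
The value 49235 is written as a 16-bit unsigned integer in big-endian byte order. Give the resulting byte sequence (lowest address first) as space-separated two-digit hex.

49235 in hexadecimal, padded to 16 bits, is 0xC053.
Split into bytes (most-significant first): C0 53.
Big-endian stores the most-significant byte at the lowest address.
So the memory order matches the most-significant-first order: C0 53.

C0 53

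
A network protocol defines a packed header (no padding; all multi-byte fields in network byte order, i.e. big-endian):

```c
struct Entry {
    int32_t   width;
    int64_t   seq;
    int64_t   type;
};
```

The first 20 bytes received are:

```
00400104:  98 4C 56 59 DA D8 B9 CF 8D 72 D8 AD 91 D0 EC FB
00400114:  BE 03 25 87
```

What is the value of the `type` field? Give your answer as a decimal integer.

-7939585577085360761

`type` follows `width` (4 B), `seq` (8 B), so it starts at offset 4 + 8 = 12 and occupies 8 bytes.
Bytes at offsets 12..19: 91 D0 EC FB BE 03 25 87.
Big-endian: lowest address holds the most-significant byte.
The bytes are already most-significant first: 0x91D0ECFBBE032587.
Top bit is set, so as a signed 64-bit value this is 0x91D0ECFBBE032587 − 2^64 = -7939585577085360761.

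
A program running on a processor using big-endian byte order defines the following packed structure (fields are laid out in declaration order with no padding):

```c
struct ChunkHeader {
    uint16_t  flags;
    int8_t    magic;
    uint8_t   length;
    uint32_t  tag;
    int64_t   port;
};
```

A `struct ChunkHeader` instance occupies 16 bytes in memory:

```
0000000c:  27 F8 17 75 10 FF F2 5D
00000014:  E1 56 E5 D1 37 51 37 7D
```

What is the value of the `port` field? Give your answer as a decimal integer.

-2209325880439654531

`port` follows `flags` (2 B), `magic` (1 B), `length` (1 B), `tag` (4 B), so it starts at offset 2 + 1 + 1 + 4 = 8 and occupies 8 bytes.
Bytes at offsets 8..15: E1 56 E5 D1 37 51 37 7D.
Big-endian: lowest address holds the most-significant byte.
The bytes are already most-significant first: 0xE156E5D13751377D.
Top bit is set, so as a signed 64-bit value this is 0xE156E5D13751377D − 2^64 = -2209325880439654531.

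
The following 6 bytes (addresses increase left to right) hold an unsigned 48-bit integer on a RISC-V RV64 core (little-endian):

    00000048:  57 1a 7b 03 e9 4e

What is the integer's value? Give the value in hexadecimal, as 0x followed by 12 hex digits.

Little-endian: lowest address holds the least-significant byte.
Reassemble most-significant byte first: 4E E9 03 7B 1A 57 → 0x4EE9037B1A57.

0x4EE9037B1A57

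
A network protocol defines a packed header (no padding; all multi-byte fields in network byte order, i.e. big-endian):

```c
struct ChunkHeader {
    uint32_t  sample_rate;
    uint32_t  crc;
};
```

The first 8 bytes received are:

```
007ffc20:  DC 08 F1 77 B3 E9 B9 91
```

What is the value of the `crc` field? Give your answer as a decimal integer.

`crc` follows `sample_rate` (4 bytes), so it starts at byte offset 4 and occupies 4 bytes.
Bytes at offsets 4..7: B3 E9 B9 91.
Big-endian stores the most-significant byte at the lowest address.
The bytes are already most-significant first: 0xB3E9B991.
0xB3E9B991 = 3018439057.

3018439057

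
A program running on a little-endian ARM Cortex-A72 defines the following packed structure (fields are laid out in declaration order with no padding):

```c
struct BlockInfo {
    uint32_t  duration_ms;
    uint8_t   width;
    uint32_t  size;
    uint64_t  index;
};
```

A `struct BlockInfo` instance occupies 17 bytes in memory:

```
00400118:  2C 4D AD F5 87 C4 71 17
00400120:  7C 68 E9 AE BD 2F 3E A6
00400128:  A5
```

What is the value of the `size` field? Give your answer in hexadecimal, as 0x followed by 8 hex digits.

0x7C1771C4

`size` follows `duration_ms` (4 B), `width` (1 B), so it starts at offset 4 + 1 = 5 and occupies 4 bytes.
Bytes at offsets 5..8: C4 71 17 7C.
Little-endian: lowest address holds the least-significant byte.
Reassemble most-significant byte first: 7C 17 71 C4 → 0x7C1771C4.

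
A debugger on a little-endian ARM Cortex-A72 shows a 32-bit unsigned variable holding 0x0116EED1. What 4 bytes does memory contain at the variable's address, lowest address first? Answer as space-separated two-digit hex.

Split into bytes (most-significant first): 01 16 EE D1.
Little-endian: lowest address holds the least-significant byte.
So at ascending addresses the bytes are D1 EE 16 01.

D1 EE 16 01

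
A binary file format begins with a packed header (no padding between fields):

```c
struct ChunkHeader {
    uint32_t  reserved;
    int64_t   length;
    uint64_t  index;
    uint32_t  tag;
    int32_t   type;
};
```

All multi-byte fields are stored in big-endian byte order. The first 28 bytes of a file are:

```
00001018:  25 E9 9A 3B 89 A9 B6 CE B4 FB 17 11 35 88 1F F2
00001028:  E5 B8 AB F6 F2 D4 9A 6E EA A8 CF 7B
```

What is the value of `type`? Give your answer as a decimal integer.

-358035589

`type` follows `reserved` (4 B), `length` (8 B), `index` (8 B), `tag` (4 B), so it starts at offset 4 + 8 + 8 + 4 = 24 and occupies 4 bytes.
Bytes at offsets 24..27: EA A8 CF 7B.
Big-endian stores the most-significant byte at the lowest address.
The bytes are already most-significant first: 0xEAA8CF7B.
Top bit is set, so as a signed 32-bit value this is 0xEAA8CF7B − 2^32 = -358035589.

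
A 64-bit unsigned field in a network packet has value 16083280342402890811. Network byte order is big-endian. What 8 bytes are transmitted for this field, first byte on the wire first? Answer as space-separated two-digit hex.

DF 33 4A 42 2F F2 7C 3B

16083280342402890811 in hexadecimal, padded to 64 bits, is 0xDF334A422FF27C3B.
Split into bytes (most-significant first): DF 33 4A 42 2F F2 7C 3B.
In big-endian order the high byte comes first in memory.
So the memory order matches the most-significant-first order: DF 33 4A 42 2F F2 7C 3B.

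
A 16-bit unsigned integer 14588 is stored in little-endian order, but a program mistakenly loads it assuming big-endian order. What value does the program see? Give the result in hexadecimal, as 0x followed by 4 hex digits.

0xFC38

14588 in 16-bit hexadecimal is 0x38FC.
Stored little-endian, the bytes at ascending addresses are FC 38.
Read back as big-endian, the last byte is least significant, giving 0xFC38.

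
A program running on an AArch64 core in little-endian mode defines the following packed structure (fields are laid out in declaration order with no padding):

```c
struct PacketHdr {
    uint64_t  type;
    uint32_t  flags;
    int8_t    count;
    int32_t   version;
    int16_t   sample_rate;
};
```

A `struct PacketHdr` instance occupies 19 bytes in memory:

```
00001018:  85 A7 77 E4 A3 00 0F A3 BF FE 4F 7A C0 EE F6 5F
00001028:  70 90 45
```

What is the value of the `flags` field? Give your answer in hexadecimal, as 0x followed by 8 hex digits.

0x7A4FFEBF

`flags` follows `type` (8 bytes), so it starts at byte offset 8 and occupies 4 bytes.
Bytes at offsets 8..11: BF FE 4F 7A.
Little-endian stores the least-significant byte at the lowest address.
Reassemble most-significant byte first: 7A 4F FE BF → 0x7A4FFEBF.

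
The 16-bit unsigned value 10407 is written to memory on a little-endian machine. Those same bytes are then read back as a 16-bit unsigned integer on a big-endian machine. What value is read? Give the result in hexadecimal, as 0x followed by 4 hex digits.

10407 in 16-bit hexadecimal is 0x28A7.
Stored little-endian, the bytes at ascending addresses are A7 28.
Read back as big-endian, the last byte is least significant, giving 0xA728.

0xA728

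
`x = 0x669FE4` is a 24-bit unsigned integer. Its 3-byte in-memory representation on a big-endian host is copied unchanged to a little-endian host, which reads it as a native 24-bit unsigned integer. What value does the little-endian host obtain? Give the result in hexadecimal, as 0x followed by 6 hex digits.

Stored big-endian, the bytes at ascending addresses are 66 9F E4.
Read back as little-endian, the first byte is least significant, giving 0xE49F66.

0xE49F66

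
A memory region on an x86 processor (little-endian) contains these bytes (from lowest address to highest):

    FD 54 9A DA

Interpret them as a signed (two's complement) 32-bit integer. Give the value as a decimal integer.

-627419907

Little-endian: lowest address holds the least-significant byte.
Reassemble most-significant byte first: DA 9A 54 FD → 0xDA9A54FD.
Top bit is set, so as a signed 32-bit value this is 0xDA9A54FD − 2^32 = -627419907.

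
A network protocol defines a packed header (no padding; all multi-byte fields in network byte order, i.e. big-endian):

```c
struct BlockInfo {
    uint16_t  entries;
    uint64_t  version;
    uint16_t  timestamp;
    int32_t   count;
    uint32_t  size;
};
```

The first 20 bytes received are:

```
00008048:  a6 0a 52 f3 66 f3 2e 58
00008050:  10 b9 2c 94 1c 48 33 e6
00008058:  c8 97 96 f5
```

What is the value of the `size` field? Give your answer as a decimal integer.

3365377781

`size` follows `entries` (2 B), `version` (8 B), `timestamp` (2 B), `count` (4 B), so it starts at offset 2 + 8 + 2 + 4 = 16 and occupies 4 bytes.
Bytes at offsets 16..19: C8 97 96 F5.
In big-endian order the high byte comes first in memory.
The bytes are already most-significant first: 0xC89796F5.
0xC89796F5 = 3365377781.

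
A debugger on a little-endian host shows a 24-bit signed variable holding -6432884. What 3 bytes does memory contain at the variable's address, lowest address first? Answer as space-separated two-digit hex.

8C D7 9D

Two's complement of -6432884 in 24 bits: 6432884 = 0x622874; invert → 0x9DD78B; add 1 → 0x9DD78C.
Split into bytes (most-significant first): 9D D7 8C.
Little-endian: lowest address holds the least-significant byte.
So at ascending addresses the bytes are 8C D7 9D.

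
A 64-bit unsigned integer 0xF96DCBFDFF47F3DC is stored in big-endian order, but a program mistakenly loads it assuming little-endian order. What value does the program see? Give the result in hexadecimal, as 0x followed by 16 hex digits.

Stored big-endian, the bytes at ascending addresses are F9 6D CB FD FF 47 F3 DC.
Read back as little-endian, the first byte is least significant, giving 0xDCF347FFFDCB6DF9.

0xDCF347FFFDCB6DF9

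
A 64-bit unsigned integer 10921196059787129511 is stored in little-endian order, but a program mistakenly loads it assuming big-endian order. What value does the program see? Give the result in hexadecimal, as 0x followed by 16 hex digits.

10921196059787129511 in 64-bit hexadecimal is 0x978FE1F41201F2A7.
Stored little-endian, the bytes at ascending addresses are A7 F2 01 12 F4 E1 8F 97.
Read back as big-endian, the last byte is least significant, giving 0xA7F20112F4E18F97.

0xA7F20112F4E18F97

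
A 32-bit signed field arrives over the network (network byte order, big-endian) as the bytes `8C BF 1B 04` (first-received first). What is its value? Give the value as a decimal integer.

Big-endian: lowest address holds the most-significant byte.
The bytes are already most-significant first: 0x8CBF1B04.
Top bit is set, so as a signed 32-bit value this is 0x8CBF1B04 − 2^32 = -1933632764.

-1933632764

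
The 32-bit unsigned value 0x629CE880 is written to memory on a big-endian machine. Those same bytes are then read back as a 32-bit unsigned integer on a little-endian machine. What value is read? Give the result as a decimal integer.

Stored big-endian, the bytes at ascending addresses are 62 9C E8 80.
Read back as little-endian, the first byte is least significant, giving 0x80E89C62.
0x80E89C62 = 2162728034.

2162728034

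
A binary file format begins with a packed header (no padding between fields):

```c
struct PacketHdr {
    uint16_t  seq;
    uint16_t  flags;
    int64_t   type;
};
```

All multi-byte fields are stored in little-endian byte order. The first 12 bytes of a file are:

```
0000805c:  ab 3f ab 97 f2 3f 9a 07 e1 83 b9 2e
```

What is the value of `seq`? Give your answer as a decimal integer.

16299

`seq` is the first field, at byte offset 0, occupying 2 bytes.
Bytes at offsets 0..1: AB 3F.
Little-endian stores the least-significant byte at the lowest address.
Reassemble most-significant byte first: 3F AB → 0x3FAB.
0x3FAB = 16299.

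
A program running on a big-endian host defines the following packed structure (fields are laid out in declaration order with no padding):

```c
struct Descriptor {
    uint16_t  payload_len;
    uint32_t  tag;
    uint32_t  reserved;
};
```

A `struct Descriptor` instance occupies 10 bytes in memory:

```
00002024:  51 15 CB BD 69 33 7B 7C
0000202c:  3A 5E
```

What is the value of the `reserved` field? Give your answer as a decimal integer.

`reserved` follows `payload_len` (2 B), `tag` (4 B), so it starts at offset 2 + 4 = 6 and occupies 4 bytes.
Bytes at offsets 6..9: 7B 7C 3A 5E.
In big-endian order the high byte comes first in memory.
The bytes are already most-significant first: 0x7B7C3A5E.
0x7B7C3A5E = 2071738974.

2071738974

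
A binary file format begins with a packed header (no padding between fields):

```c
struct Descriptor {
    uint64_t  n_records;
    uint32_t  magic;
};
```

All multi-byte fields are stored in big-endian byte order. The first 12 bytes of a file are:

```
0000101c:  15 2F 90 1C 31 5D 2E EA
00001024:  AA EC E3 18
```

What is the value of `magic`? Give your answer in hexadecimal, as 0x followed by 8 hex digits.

`magic` follows `n_records` (8 bytes), so it starts at byte offset 8 and occupies 4 bytes.
Bytes at offsets 8..11: AA EC E3 18.
Big-endian: lowest address holds the most-significant byte.
The bytes are already most-significant first: 0xAAECE318.

0xAAECE318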